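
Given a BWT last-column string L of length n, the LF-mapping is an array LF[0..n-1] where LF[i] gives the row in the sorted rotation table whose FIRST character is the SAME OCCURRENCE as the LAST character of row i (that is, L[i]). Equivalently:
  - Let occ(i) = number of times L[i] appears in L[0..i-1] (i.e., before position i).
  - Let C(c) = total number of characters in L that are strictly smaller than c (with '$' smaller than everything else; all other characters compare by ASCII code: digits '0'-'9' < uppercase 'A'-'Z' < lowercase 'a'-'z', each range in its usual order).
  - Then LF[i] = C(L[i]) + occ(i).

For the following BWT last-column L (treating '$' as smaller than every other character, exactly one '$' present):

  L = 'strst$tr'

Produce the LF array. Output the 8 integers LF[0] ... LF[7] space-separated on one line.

Answer: 3 5 1 4 6 0 7 2

Derivation:
Char counts: '$':1, 'r':2, 's':2, 't':3
C (first-col start): C('$')=0, C('r')=1, C('s')=3, C('t')=5
L[0]='s': occ=0, LF[0]=C('s')+0=3+0=3
L[1]='t': occ=0, LF[1]=C('t')+0=5+0=5
L[2]='r': occ=0, LF[2]=C('r')+0=1+0=1
L[3]='s': occ=1, LF[3]=C('s')+1=3+1=4
L[4]='t': occ=1, LF[4]=C('t')+1=5+1=6
L[5]='$': occ=0, LF[5]=C('$')+0=0+0=0
L[6]='t': occ=2, LF[6]=C('t')+2=5+2=7
L[7]='r': occ=1, LF[7]=C('r')+1=1+1=2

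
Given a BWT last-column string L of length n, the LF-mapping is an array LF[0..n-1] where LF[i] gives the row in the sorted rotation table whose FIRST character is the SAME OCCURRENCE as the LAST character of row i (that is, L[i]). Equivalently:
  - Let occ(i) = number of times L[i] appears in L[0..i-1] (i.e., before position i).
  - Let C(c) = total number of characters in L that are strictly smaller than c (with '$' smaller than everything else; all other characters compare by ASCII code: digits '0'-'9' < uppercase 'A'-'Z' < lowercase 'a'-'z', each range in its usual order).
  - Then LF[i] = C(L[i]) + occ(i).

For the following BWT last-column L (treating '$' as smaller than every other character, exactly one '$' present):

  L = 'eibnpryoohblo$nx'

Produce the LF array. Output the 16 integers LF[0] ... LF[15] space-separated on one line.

Char counts: '$':1, 'b':2, 'e':1, 'h':1, 'i':1, 'l':1, 'n':2, 'o':3, 'p':1, 'r':1, 'x':1, 'y':1
C (first-col start): C('$')=0, C('b')=1, C('e')=3, C('h')=4, C('i')=5, C('l')=6, C('n')=7, C('o')=9, C('p')=12, C('r')=13, C('x')=14, C('y')=15
L[0]='e': occ=0, LF[0]=C('e')+0=3+0=3
L[1]='i': occ=0, LF[1]=C('i')+0=5+0=5
L[2]='b': occ=0, LF[2]=C('b')+0=1+0=1
L[3]='n': occ=0, LF[3]=C('n')+0=7+0=7
L[4]='p': occ=0, LF[4]=C('p')+0=12+0=12
L[5]='r': occ=0, LF[5]=C('r')+0=13+0=13
L[6]='y': occ=0, LF[6]=C('y')+0=15+0=15
L[7]='o': occ=0, LF[7]=C('o')+0=9+0=9
L[8]='o': occ=1, LF[8]=C('o')+1=9+1=10
L[9]='h': occ=0, LF[9]=C('h')+0=4+0=4
L[10]='b': occ=1, LF[10]=C('b')+1=1+1=2
L[11]='l': occ=0, LF[11]=C('l')+0=6+0=6
L[12]='o': occ=2, LF[12]=C('o')+2=9+2=11
L[13]='$': occ=0, LF[13]=C('$')+0=0+0=0
L[14]='n': occ=1, LF[14]=C('n')+1=7+1=8
L[15]='x': occ=0, LF[15]=C('x')+0=14+0=14

Answer: 3 5 1 7 12 13 15 9 10 4 2 6 11 0 8 14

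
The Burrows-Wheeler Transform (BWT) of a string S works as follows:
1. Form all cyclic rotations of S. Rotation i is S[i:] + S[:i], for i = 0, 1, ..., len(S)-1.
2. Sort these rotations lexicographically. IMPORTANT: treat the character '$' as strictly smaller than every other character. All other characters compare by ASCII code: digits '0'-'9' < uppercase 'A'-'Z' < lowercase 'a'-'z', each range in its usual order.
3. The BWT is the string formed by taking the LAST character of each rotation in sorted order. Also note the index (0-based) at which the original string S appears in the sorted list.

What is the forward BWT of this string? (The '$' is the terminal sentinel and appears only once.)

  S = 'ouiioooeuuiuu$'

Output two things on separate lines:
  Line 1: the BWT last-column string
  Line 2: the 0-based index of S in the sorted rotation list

All 14 rotations (rotation i = S[i:]+S[:i]):
  rot[0] = ouiioooeuuiuu$
  rot[1] = uiioooeuuiuu$o
  rot[2] = iioooeuuiuu$ou
  rot[3] = ioooeuuiuu$oui
  rot[4] = oooeuuiuu$ouii
  rot[5] = ooeuuiuu$ouiio
  rot[6] = oeuuiuu$ouiioo
  rot[7] = euuiuu$ouiiooo
  rot[8] = uuiuu$ouiioooe
  rot[9] = uiuu$ouiioooeu
  rot[10] = iuu$ouiioooeuu
  rot[11] = uu$ouiioooeuui
  rot[12] = u$ouiioooeuuiu
  rot[13] = $ouiioooeuuiuu
Sorted (with $ < everything):
  sorted[0] = $ouiioooeuuiuu  (last char: 'u')
  sorted[1] = euuiuu$ouiiooo  (last char: 'o')
  sorted[2] = iioooeuuiuu$ou  (last char: 'u')
  sorted[3] = ioooeuuiuu$oui  (last char: 'i')
  sorted[4] = iuu$ouiioooeuu  (last char: 'u')
  sorted[5] = oeuuiuu$ouiioo  (last char: 'o')
  sorted[6] = ooeuuiuu$ouiio  (last char: 'o')
  sorted[7] = oooeuuiuu$ouii  (last char: 'i')
  sorted[8] = ouiioooeuuiuu$  (last char: '$')
  sorted[9] = u$ouiioooeuuiu  (last char: 'u')
  sorted[10] = uiioooeuuiuu$o  (last char: 'o')
  sorted[11] = uiuu$ouiioooeu  (last char: 'u')
  sorted[12] = uu$ouiioooeuui  (last char: 'i')
  sorted[13] = uuiuu$ouiioooe  (last char: 'e')
Last column: uouiuooi$uouie
Original string S is at sorted index 8

Answer: uouiuooi$uouie
8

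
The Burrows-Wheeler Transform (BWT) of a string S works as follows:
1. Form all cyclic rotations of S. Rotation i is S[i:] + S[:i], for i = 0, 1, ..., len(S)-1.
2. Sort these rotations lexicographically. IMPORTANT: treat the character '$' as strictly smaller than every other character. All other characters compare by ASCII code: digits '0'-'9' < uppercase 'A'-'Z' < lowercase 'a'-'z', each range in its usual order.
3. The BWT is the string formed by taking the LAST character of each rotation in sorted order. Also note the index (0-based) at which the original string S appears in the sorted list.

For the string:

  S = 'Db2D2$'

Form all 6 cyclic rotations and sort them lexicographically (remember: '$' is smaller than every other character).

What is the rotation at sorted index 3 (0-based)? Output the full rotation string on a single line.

All 6 rotations (rotation i = S[i:]+S[:i]):
  rot[0] = Db2D2$
  rot[1] = b2D2$D
  rot[2] = 2D2$Db
  rot[3] = D2$Db2
  rot[4] = 2$Db2D
  rot[5] = $Db2D2
Sorted (with $ < everything):
  sorted[0] = $Db2D2
  sorted[1] = 2$Db2D
  sorted[2] = 2D2$Db
  sorted[3] = D2$Db2
  sorted[4] = Db2D2$
  sorted[5] = b2D2$D
sorted[3] = D2$Db2

Answer: D2$Db2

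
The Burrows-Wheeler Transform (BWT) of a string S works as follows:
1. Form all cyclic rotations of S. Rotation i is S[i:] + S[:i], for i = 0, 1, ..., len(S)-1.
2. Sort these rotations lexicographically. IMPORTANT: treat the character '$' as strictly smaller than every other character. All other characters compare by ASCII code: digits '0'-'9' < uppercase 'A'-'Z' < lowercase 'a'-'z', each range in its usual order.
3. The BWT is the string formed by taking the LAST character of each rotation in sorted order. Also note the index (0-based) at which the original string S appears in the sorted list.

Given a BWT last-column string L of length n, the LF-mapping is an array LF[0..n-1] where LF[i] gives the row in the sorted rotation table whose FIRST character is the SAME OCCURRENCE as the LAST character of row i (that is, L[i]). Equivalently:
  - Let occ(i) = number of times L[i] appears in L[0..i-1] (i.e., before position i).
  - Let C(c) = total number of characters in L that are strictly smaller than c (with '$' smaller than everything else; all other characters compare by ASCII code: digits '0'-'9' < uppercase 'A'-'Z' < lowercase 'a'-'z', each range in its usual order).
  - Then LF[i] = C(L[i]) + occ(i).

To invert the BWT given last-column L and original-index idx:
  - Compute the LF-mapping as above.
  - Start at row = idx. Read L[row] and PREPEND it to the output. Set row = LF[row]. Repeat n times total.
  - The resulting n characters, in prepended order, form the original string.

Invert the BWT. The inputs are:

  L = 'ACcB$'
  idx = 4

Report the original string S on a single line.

Answer: cBCA$

Derivation:
LF mapping: 1 3 4 2 0
Walk LF starting at row 4, prepending L[row]:
  step 1: row=4, L[4]='$', prepend. Next row=LF[4]=0
  step 2: row=0, L[0]='A', prepend. Next row=LF[0]=1
  step 3: row=1, L[1]='C', prepend. Next row=LF[1]=3
  step 4: row=3, L[3]='B', prepend. Next row=LF[3]=2
  step 5: row=2, L[2]='c', prepend. Next row=LF[2]=4
Reversed output: cBCA$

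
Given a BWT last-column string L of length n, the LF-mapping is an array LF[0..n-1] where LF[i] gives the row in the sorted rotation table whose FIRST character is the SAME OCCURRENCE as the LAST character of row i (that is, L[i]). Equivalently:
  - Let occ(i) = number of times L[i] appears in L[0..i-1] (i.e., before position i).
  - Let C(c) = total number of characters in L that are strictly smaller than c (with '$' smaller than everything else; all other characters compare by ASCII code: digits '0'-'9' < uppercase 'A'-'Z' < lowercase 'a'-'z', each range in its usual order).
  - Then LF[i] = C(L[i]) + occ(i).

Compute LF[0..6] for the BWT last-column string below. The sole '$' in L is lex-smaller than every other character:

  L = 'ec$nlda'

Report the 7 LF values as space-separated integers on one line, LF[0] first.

Answer: 4 2 0 6 5 3 1

Derivation:
Char counts: '$':1, 'a':1, 'c':1, 'd':1, 'e':1, 'l':1, 'n':1
C (first-col start): C('$')=0, C('a')=1, C('c')=2, C('d')=3, C('e')=4, C('l')=5, C('n')=6
L[0]='e': occ=0, LF[0]=C('e')+0=4+0=4
L[1]='c': occ=0, LF[1]=C('c')+0=2+0=2
L[2]='$': occ=0, LF[2]=C('$')+0=0+0=0
L[3]='n': occ=0, LF[3]=C('n')+0=6+0=6
L[4]='l': occ=0, LF[4]=C('l')+0=5+0=5
L[5]='d': occ=0, LF[5]=C('d')+0=3+0=3
L[6]='a': occ=0, LF[6]=C('a')+0=1+0=1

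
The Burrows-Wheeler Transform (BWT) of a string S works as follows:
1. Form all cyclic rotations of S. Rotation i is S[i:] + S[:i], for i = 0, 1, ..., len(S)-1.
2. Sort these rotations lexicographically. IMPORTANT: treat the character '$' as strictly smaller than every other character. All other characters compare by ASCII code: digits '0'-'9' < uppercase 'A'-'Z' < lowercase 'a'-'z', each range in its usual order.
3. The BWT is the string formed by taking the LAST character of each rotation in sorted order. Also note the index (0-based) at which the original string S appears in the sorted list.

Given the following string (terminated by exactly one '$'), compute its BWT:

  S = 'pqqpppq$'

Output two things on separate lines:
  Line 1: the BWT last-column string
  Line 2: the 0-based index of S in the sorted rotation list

All 8 rotations (rotation i = S[i:]+S[:i]):
  rot[0] = pqqpppq$
  rot[1] = qqpppq$p
  rot[2] = qpppq$pq
  rot[3] = pppq$pqq
  rot[4] = ppq$pqqp
  rot[5] = pq$pqqpp
  rot[6] = q$pqqppp
  rot[7] = $pqqpppq
Sorted (with $ < everything):
  sorted[0] = $pqqpppq  (last char: 'q')
  sorted[1] = pppq$pqq  (last char: 'q')
  sorted[2] = ppq$pqqp  (last char: 'p')
  sorted[3] = pq$pqqpp  (last char: 'p')
  sorted[4] = pqqpppq$  (last char: '$')
  sorted[5] = q$pqqppp  (last char: 'p')
  sorted[6] = qpppq$pq  (last char: 'q')
  sorted[7] = qqpppq$p  (last char: 'p')
Last column: qqpp$pqp
Original string S is at sorted index 4

Answer: qqpp$pqp
4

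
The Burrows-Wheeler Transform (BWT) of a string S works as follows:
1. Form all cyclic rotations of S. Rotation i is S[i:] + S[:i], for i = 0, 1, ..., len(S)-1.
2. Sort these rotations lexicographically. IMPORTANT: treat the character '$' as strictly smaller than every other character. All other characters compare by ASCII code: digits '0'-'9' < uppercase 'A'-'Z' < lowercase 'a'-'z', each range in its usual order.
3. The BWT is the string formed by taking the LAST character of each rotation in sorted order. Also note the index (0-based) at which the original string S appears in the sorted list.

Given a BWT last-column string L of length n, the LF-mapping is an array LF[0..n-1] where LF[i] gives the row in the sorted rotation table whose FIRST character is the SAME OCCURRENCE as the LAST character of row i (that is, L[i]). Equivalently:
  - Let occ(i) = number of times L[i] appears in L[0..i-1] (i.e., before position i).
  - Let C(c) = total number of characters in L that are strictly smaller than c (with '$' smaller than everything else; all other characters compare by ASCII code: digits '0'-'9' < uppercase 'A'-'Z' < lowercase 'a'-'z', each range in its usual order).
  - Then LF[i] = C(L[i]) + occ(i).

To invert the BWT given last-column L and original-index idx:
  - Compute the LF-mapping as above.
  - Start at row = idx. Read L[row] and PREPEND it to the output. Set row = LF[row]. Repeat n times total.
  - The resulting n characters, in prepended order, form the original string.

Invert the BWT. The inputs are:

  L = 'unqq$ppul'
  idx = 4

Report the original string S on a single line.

LF mapping: 7 2 5 6 0 3 4 8 1
Walk LF starting at row 4, prepending L[row]:
  step 1: row=4, L[4]='$', prepend. Next row=LF[4]=0
  step 2: row=0, L[0]='u', prepend. Next row=LF[0]=7
  step 3: row=7, L[7]='u', prepend. Next row=LF[7]=8
  step 4: row=8, L[8]='l', prepend. Next row=LF[8]=1
  step 5: row=1, L[1]='n', prepend. Next row=LF[1]=2
  step 6: row=2, L[2]='q', prepend. Next row=LF[2]=5
  step 7: row=5, L[5]='p', prepend. Next row=LF[5]=3
  step 8: row=3, L[3]='q', prepend. Next row=LF[3]=6
  step 9: row=6, L[6]='p', prepend. Next row=LF[6]=4
Reversed output: pqpqnluu$

Answer: pqpqnluu$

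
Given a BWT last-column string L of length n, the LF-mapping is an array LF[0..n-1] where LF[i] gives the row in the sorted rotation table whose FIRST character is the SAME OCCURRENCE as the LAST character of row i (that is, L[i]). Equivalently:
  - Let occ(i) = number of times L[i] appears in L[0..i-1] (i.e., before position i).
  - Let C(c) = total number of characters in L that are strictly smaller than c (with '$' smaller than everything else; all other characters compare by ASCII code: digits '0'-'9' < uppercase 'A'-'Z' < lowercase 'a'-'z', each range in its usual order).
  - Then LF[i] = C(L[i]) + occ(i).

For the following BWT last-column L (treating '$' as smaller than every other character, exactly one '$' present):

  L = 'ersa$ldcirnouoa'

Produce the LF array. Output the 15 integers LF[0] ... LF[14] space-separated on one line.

Answer: 5 11 13 1 0 7 4 3 6 12 8 9 14 10 2

Derivation:
Char counts: '$':1, 'a':2, 'c':1, 'd':1, 'e':1, 'i':1, 'l':1, 'n':1, 'o':2, 'r':2, 's':1, 'u':1
C (first-col start): C('$')=0, C('a')=1, C('c')=3, C('d')=4, C('e')=5, C('i')=6, C('l')=7, C('n')=8, C('o')=9, C('r')=11, C('s')=13, C('u')=14
L[0]='e': occ=0, LF[0]=C('e')+0=5+0=5
L[1]='r': occ=0, LF[1]=C('r')+0=11+0=11
L[2]='s': occ=0, LF[2]=C('s')+0=13+0=13
L[3]='a': occ=0, LF[3]=C('a')+0=1+0=1
L[4]='$': occ=0, LF[4]=C('$')+0=0+0=0
L[5]='l': occ=0, LF[5]=C('l')+0=7+0=7
L[6]='d': occ=0, LF[6]=C('d')+0=4+0=4
L[7]='c': occ=0, LF[7]=C('c')+0=3+0=3
L[8]='i': occ=0, LF[8]=C('i')+0=6+0=6
L[9]='r': occ=1, LF[9]=C('r')+1=11+1=12
L[10]='n': occ=0, LF[10]=C('n')+0=8+0=8
L[11]='o': occ=0, LF[11]=C('o')+0=9+0=9
L[12]='u': occ=0, LF[12]=C('u')+0=14+0=14
L[13]='o': occ=1, LF[13]=C('o')+1=9+1=10
L[14]='a': occ=1, LF[14]=C('a')+1=1+1=2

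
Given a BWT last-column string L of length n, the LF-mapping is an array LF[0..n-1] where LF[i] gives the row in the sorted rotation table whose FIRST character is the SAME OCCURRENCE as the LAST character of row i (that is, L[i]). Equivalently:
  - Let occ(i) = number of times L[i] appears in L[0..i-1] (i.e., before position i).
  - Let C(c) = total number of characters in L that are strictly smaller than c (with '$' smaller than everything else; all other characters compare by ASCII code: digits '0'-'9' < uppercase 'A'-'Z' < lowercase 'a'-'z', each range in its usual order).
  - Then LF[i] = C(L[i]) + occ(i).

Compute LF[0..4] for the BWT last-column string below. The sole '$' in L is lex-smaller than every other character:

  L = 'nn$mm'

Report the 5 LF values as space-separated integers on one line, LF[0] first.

Char counts: '$':1, 'm':2, 'n':2
C (first-col start): C('$')=0, C('m')=1, C('n')=3
L[0]='n': occ=0, LF[0]=C('n')+0=3+0=3
L[1]='n': occ=1, LF[1]=C('n')+1=3+1=4
L[2]='$': occ=0, LF[2]=C('$')+0=0+0=0
L[3]='m': occ=0, LF[3]=C('m')+0=1+0=1
L[4]='m': occ=1, LF[4]=C('m')+1=1+1=2

Answer: 3 4 0 1 2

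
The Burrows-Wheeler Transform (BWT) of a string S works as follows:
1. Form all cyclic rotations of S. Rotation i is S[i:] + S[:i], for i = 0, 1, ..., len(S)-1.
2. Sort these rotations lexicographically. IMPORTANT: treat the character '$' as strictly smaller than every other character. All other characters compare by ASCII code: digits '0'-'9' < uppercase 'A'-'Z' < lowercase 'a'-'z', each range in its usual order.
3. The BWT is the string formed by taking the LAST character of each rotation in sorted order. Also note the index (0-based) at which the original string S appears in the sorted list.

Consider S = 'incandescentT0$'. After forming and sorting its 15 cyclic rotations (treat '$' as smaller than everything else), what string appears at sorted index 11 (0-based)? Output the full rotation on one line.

Answer: ndescentT0$inca

Derivation:
All 15 rotations (rotation i = S[i:]+S[:i]):
  rot[0] = incandescentT0$
  rot[1] = ncandescentT0$i
  rot[2] = candescentT0$in
  rot[3] = andescentT0$inc
  rot[4] = ndescentT0$inca
  rot[5] = descentT0$incan
  rot[6] = escentT0$incand
  rot[7] = scentT0$incande
  rot[8] = centT0$incandes
  rot[9] = entT0$incandesc
  rot[10] = ntT0$incandesce
  rot[11] = tT0$incandescen
  rot[12] = T0$incandescent
  rot[13] = 0$incandescentT
  rot[14] = $incandescentT0
Sorted (with $ < everything):
  sorted[0] = $incandescentT0
  sorted[1] = 0$incandescentT
  sorted[2] = T0$incandescent
  sorted[3] = andescentT0$inc
  sorted[4] = candescentT0$in
  sorted[5] = centT0$incandes
  sorted[6] = descentT0$incan
  sorted[7] = entT0$incandesc
  sorted[8] = escentT0$incand
  sorted[9] = incandescentT0$
  sorted[10] = ncandescentT0$i
  sorted[11] = ndescentT0$inca
  sorted[12] = ntT0$incandesce
  sorted[13] = scentT0$incande
  sorted[14] = tT0$incandescen
sorted[11] = ndescentT0$inca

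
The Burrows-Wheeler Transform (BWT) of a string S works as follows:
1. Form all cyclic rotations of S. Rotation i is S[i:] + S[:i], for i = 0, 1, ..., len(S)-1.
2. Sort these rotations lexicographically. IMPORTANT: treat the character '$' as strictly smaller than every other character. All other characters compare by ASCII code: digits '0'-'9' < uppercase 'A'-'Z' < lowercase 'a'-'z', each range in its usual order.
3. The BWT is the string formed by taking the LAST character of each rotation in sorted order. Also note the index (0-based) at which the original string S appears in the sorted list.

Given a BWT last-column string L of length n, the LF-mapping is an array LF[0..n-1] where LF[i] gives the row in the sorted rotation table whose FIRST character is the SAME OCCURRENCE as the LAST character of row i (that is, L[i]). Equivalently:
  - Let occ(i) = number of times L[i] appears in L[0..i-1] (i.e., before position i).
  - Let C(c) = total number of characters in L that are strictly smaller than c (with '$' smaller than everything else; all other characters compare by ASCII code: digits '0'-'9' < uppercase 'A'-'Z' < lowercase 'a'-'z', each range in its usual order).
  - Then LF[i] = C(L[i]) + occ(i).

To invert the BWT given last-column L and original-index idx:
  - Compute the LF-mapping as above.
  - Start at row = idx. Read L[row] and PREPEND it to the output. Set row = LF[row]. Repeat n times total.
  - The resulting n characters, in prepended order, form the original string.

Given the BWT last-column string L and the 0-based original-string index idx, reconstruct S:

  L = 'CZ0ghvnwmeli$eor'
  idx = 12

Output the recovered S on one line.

LF mapping: 2 3 1 6 7 14 11 15 10 4 9 8 0 5 12 13
Walk LF starting at row 12, prepending L[row]:
  step 1: row=12, L[12]='$', prepend. Next row=LF[12]=0
  step 2: row=0, L[0]='C', prepend. Next row=LF[0]=2
  step 3: row=2, L[2]='0', prepend. Next row=LF[2]=1
  step 4: row=1, L[1]='Z', prepend. Next row=LF[1]=3
  step 5: row=3, L[3]='g', prepend. Next row=LF[3]=6
  step 6: row=6, L[6]='n', prepend. Next row=LF[6]=11
  step 7: row=11, L[11]='i', prepend. Next row=LF[11]=8
  step 8: row=8, L[8]='m', prepend. Next row=LF[8]=10
  step 9: row=10, L[10]='l', prepend. Next row=LF[10]=9
  step 10: row=9, L[9]='e', prepend. Next row=LF[9]=4
  step 11: row=4, L[4]='h', prepend. Next row=LF[4]=7
  step 12: row=7, L[7]='w', prepend. Next row=LF[7]=15
  step 13: row=15, L[15]='r', prepend. Next row=LF[15]=13
  step 14: row=13, L[13]='e', prepend. Next row=LF[13]=5
  step 15: row=5, L[5]='v', prepend. Next row=LF[5]=14
  step 16: row=14, L[14]='o', prepend. Next row=LF[14]=12
Reversed output: overwhelmingZ0C$

Answer: overwhelmingZ0C$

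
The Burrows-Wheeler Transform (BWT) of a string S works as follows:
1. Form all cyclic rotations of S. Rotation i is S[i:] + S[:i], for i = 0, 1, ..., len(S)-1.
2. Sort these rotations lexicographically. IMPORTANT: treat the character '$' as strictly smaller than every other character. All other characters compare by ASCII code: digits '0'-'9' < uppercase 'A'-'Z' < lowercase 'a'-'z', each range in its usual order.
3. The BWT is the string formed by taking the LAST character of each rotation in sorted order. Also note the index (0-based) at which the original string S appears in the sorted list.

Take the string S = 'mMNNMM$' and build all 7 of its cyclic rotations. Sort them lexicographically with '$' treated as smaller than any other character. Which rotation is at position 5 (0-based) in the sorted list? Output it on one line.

All 7 rotations (rotation i = S[i:]+S[:i]):
  rot[0] = mMNNMM$
  rot[1] = MNNMM$m
  rot[2] = NNMM$mM
  rot[3] = NMM$mMN
  rot[4] = MM$mMNN
  rot[5] = M$mMNNM
  rot[6] = $mMNNMM
Sorted (with $ < everything):
  sorted[0] = $mMNNMM
  sorted[1] = M$mMNNM
  sorted[2] = MM$mMNN
  sorted[3] = MNNMM$m
  sorted[4] = NMM$mMN
  sorted[5] = NNMM$mM
  sorted[6] = mMNNMM$
sorted[5] = NNMM$mM

Answer: NNMM$mM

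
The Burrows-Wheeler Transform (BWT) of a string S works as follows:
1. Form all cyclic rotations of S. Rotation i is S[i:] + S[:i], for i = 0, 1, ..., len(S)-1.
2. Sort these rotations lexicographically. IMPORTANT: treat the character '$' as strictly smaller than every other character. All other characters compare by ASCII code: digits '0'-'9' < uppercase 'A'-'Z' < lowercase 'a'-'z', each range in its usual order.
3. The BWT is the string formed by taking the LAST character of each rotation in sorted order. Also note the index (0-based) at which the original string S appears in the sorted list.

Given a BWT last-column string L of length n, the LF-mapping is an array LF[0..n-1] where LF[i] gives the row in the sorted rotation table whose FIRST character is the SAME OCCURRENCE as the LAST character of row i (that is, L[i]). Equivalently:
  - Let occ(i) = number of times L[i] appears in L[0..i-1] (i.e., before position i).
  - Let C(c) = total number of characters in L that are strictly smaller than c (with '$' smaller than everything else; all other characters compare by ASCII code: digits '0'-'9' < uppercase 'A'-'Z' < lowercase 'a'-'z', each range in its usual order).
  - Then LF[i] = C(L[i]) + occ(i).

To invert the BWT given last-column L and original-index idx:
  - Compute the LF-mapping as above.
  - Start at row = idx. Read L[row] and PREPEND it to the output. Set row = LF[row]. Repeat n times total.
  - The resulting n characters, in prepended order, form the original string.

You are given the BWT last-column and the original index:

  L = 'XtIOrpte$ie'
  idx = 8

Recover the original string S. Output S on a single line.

Answer: repetitIOX$

Derivation:
LF mapping: 3 9 1 2 8 7 10 4 0 6 5
Walk LF starting at row 8, prepending L[row]:
  step 1: row=8, L[8]='$', prepend. Next row=LF[8]=0
  step 2: row=0, L[0]='X', prepend. Next row=LF[0]=3
  step 3: row=3, L[3]='O', prepend. Next row=LF[3]=2
  step 4: row=2, L[2]='I', prepend. Next row=LF[2]=1
  step 5: row=1, L[1]='t', prepend. Next row=LF[1]=9
  step 6: row=9, L[9]='i', prepend. Next row=LF[9]=6
  step 7: row=6, L[6]='t', prepend. Next row=LF[6]=10
  step 8: row=10, L[10]='e', prepend. Next row=LF[10]=5
  step 9: row=5, L[5]='p', prepend. Next row=LF[5]=7
  step 10: row=7, L[7]='e', prepend. Next row=LF[7]=4
  step 11: row=4, L[4]='r', prepend. Next row=LF[4]=8
Reversed output: repetitIOX$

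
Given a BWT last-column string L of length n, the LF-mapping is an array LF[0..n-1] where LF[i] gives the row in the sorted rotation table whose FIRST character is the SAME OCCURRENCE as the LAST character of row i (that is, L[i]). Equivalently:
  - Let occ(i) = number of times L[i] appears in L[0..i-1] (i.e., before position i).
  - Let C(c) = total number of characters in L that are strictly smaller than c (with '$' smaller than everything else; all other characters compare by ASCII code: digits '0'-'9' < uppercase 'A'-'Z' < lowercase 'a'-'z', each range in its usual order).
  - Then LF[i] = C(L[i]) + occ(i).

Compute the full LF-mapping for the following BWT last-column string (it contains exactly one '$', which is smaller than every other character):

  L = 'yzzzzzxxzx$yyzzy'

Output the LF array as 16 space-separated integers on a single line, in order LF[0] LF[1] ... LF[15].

Char counts: '$':1, 'x':3, 'y':4, 'z':8
C (first-col start): C('$')=0, C('x')=1, C('y')=4, C('z')=8
L[0]='y': occ=0, LF[0]=C('y')+0=4+0=4
L[1]='z': occ=0, LF[1]=C('z')+0=8+0=8
L[2]='z': occ=1, LF[2]=C('z')+1=8+1=9
L[3]='z': occ=2, LF[3]=C('z')+2=8+2=10
L[4]='z': occ=3, LF[4]=C('z')+3=8+3=11
L[5]='z': occ=4, LF[5]=C('z')+4=8+4=12
L[6]='x': occ=0, LF[6]=C('x')+0=1+0=1
L[7]='x': occ=1, LF[7]=C('x')+1=1+1=2
L[8]='z': occ=5, LF[8]=C('z')+5=8+5=13
L[9]='x': occ=2, LF[9]=C('x')+2=1+2=3
L[10]='$': occ=0, LF[10]=C('$')+0=0+0=0
L[11]='y': occ=1, LF[11]=C('y')+1=4+1=5
L[12]='y': occ=2, LF[12]=C('y')+2=4+2=6
L[13]='z': occ=6, LF[13]=C('z')+6=8+6=14
L[14]='z': occ=7, LF[14]=C('z')+7=8+7=15
L[15]='y': occ=3, LF[15]=C('y')+3=4+3=7

Answer: 4 8 9 10 11 12 1 2 13 3 0 5 6 14 15 7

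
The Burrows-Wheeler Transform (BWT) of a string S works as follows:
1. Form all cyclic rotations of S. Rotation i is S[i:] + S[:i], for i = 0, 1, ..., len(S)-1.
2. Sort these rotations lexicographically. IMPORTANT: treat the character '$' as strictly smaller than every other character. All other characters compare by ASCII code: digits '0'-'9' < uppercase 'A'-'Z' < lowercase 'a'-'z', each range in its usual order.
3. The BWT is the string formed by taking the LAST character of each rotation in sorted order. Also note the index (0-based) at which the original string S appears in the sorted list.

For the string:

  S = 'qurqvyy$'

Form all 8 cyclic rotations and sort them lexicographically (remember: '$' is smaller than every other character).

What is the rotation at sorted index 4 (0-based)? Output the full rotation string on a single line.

All 8 rotations (rotation i = S[i:]+S[:i]):
  rot[0] = qurqvyy$
  rot[1] = urqvyy$q
  rot[2] = rqvyy$qu
  rot[3] = qvyy$qur
  rot[4] = vyy$qurq
  rot[5] = yy$qurqv
  rot[6] = y$qurqvy
  rot[7] = $qurqvyy
Sorted (with $ < everything):
  sorted[0] = $qurqvyy
  sorted[1] = qurqvyy$
  sorted[2] = qvyy$qur
  sorted[3] = rqvyy$qu
  sorted[4] = urqvyy$q
  sorted[5] = vyy$qurq
  sorted[6] = y$qurqvy
  sorted[7] = yy$qurqv
sorted[4] = urqvyy$q

Answer: urqvyy$q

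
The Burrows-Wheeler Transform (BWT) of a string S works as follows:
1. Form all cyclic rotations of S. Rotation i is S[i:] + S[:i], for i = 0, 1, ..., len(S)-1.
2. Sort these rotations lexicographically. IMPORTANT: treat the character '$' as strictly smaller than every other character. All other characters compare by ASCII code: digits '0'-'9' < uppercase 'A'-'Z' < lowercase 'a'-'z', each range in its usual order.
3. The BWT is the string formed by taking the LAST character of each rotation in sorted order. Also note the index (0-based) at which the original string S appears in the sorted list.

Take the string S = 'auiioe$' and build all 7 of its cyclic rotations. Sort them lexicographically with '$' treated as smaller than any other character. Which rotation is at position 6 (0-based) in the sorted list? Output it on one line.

All 7 rotations (rotation i = S[i:]+S[:i]):
  rot[0] = auiioe$
  rot[1] = uiioe$a
  rot[2] = iioe$au
  rot[3] = ioe$aui
  rot[4] = oe$auii
  rot[5] = e$auiio
  rot[6] = $auiioe
Sorted (with $ < everything):
  sorted[0] = $auiioe
  sorted[1] = auiioe$
  sorted[2] = e$auiio
  sorted[3] = iioe$au
  sorted[4] = ioe$aui
  sorted[5] = oe$auii
  sorted[6] = uiioe$a
sorted[6] = uiioe$a

Answer: uiioe$a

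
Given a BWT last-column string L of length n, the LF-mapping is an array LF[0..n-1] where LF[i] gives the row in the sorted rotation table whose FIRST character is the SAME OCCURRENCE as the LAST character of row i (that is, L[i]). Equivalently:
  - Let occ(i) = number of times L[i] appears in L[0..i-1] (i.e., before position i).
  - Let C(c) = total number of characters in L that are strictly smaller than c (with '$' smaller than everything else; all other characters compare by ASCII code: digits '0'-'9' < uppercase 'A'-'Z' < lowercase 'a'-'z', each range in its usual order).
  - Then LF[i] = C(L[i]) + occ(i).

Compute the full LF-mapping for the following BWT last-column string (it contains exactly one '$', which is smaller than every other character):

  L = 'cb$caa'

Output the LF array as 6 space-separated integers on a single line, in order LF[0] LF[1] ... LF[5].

Char counts: '$':1, 'a':2, 'b':1, 'c':2
C (first-col start): C('$')=0, C('a')=1, C('b')=3, C('c')=4
L[0]='c': occ=0, LF[0]=C('c')+0=4+0=4
L[1]='b': occ=0, LF[1]=C('b')+0=3+0=3
L[2]='$': occ=0, LF[2]=C('$')+0=0+0=0
L[3]='c': occ=1, LF[3]=C('c')+1=4+1=5
L[4]='a': occ=0, LF[4]=C('a')+0=1+0=1
L[5]='a': occ=1, LF[5]=C('a')+1=1+1=2

Answer: 4 3 0 5 1 2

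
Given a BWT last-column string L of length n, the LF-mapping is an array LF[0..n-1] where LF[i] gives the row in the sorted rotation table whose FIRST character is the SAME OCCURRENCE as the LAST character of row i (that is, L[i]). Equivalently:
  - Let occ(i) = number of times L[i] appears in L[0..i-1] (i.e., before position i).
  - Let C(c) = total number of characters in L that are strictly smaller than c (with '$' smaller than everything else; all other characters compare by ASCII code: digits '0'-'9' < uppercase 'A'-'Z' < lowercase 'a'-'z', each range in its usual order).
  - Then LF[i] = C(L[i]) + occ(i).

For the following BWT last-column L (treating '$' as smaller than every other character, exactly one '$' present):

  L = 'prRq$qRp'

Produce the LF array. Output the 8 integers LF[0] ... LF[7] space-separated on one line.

Char counts: '$':1, 'R':2, 'p':2, 'q':2, 'r':1
C (first-col start): C('$')=0, C('R')=1, C('p')=3, C('q')=5, C('r')=7
L[0]='p': occ=0, LF[0]=C('p')+0=3+0=3
L[1]='r': occ=0, LF[1]=C('r')+0=7+0=7
L[2]='R': occ=0, LF[2]=C('R')+0=1+0=1
L[3]='q': occ=0, LF[3]=C('q')+0=5+0=5
L[4]='$': occ=0, LF[4]=C('$')+0=0+0=0
L[5]='q': occ=1, LF[5]=C('q')+1=5+1=6
L[6]='R': occ=1, LF[6]=C('R')+1=1+1=2
L[7]='p': occ=1, LF[7]=C('p')+1=3+1=4

Answer: 3 7 1 5 0 6 2 4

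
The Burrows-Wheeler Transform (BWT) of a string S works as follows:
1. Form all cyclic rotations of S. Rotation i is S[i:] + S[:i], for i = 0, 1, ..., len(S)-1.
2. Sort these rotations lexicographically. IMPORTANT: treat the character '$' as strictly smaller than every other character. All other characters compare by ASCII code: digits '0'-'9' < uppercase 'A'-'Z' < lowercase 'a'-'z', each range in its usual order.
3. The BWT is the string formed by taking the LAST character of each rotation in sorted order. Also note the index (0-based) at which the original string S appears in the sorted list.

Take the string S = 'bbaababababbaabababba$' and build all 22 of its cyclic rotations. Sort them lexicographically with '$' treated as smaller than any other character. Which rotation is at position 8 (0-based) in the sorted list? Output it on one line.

All 22 rotations (rotation i = S[i:]+S[:i]):
  rot[0] = bbaababababbaabababba$
  rot[1] = baababababbaabababba$b
  rot[2] = aababababbaabababba$bb
  rot[3] = ababababbaabababba$bba
  rot[4] = babababbaabababba$bbaa
  rot[5] = abababbaabababba$bbaab
  rot[6] = bababbaabababba$bbaaba
  rot[7] = ababbaabababba$bbaabab
  rot[8] = babbaabababba$bbaababa
  rot[9] = abbaabababba$bbaababab
  rot[10] = bbaabababba$bbaabababa
  rot[11] = baabababba$bbaabababab
  rot[12] = aabababba$bbaababababb
  rot[13] = abababba$bbaababababba
  rot[14] = bababba$bbaababababbaa
  rot[15] = ababba$bbaababababbaab
  rot[16] = babba$bbaababababbaaba
  rot[17] = abba$bbaababababbaabab
  rot[18] = bba$bbaababababbaababa
  rot[19] = ba$bbaababababbaababab
  rot[20] = a$bbaababababbaabababb
  rot[21] = $bbaababababbaabababba
Sorted (with $ < everything):
  sorted[0] = $bbaababababbaabababba
  sorted[1] = a$bbaababababbaabababb
  sorted[2] = aababababbaabababba$bb
  sorted[3] = aabababba$bbaababababb
  sorted[4] = ababababbaabababba$bba
  sorted[5] = abababba$bbaababababba
  sorted[6] = abababbaabababba$bbaab
  sorted[7] = ababba$bbaababababbaab
  sorted[8] = ababbaabababba$bbaabab
  sorted[9] = abba$bbaababababbaabab
  sorted[10] = abbaabababba$bbaababab
  sorted[11] = ba$bbaababababbaababab
  sorted[12] = baababababbaabababba$b
  sorted[13] = baabababba$bbaabababab
  sorted[14] = babababbaabababba$bbaa
  sorted[15] = bababba$bbaababababbaa
  sorted[16] = bababbaabababba$bbaaba
  sorted[17] = babba$bbaababababbaaba
  sorted[18] = babbaabababba$bbaababa
  sorted[19] = bba$bbaababababbaababa
  sorted[20] = bbaababababbaabababba$
  sorted[21] = bbaabababba$bbaabababa
sorted[8] = ababbaabababba$bbaabab

Answer: ababbaabababba$bbaabab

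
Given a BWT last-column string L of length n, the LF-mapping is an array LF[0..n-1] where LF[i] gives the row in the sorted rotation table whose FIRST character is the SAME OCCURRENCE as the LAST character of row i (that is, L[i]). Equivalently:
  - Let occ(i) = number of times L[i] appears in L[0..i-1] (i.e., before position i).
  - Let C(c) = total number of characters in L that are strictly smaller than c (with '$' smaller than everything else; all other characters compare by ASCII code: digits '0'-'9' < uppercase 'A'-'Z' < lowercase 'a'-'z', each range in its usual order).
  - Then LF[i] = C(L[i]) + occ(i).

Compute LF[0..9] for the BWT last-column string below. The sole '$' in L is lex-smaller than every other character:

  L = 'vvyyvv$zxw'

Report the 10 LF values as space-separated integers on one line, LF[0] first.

Char counts: '$':1, 'v':4, 'w':1, 'x':1, 'y':2, 'z':1
C (first-col start): C('$')=0, C('v')=1, C('w')=5, C('x')=6, C('y')=7, C('z')=9
L[0]='v': occ=0, LF[0]=C('v')+0=1+0=1
L[1]='v': occ=1, LF[1]=C('v')+1=1+1=2
L[2]='y': occ=0, LF[2]=C('y')+0=7+0=7
L[3]='y': occ=1, LF[3]=C('y')+1=7+1=8
L[4]='v': occ=2, LF[4]=C('v')+2=1+2=3
L[5]='v': occ=3, LF[5]=C('v')+3=1+3=4
L[6]='$': occ=0, LF[6]=C('$')+0=0+0=0
L[7]='z': occ=0, LF[7]=C('z')+0=9+0=9
L[8]='x': occ=0, LF[8]=C('x')+0=6+0=6
L[9]='w': occ=0, LF[9]=C('w')+0=5+0=5

Answer: 1 2 7 8 3 4 0 9 6 5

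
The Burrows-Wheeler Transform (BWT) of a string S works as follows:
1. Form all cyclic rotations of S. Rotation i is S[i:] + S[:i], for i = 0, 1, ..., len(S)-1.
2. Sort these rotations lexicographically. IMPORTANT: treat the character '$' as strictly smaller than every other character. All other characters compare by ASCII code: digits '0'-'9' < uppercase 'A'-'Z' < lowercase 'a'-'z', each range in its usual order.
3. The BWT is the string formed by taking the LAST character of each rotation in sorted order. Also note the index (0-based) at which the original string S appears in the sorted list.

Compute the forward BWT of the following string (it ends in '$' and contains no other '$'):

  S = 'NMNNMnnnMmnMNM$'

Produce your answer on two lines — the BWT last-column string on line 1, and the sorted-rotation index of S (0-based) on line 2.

All 15 rotations (rotation i = S[i:]+S[:i]):
  rot[0] = NMNNMnnnMmnMNM$
  rot[1] = MNNMnnnMmnMNM$N
  rot[2] = NNMnnnMmnMNM$NM
  rot[3] = NMnnnMmnMNM$NMN
  rot[4] = MnnnMmnMNM$NMNN
  rot[5] = nnnMmnMNM$NMNNM
  rot[6] = nnMmnMNM$NMNNMn
  rot[7] = nMmnMNM$NMNNMnn
  rot[8] = MmnMNM$NMNNMnnn
  rot[9] = mnMNM$NMNNMnnnM
  rot[10] = nMNM$NMNNMnnnMm
  rot[11] = MNM$NMNNMnnnMmn
  rot[12] = NM$NMNNMnnnMmnM
  rot[13] = M$NMNNMnnnMmnMN
  rot[14] = $NMNNMnnnMmnMNM
Sorted (with $ < everything):
  sorted[0] = $NMNNMnnnMmnMNM  (last char: 'M')
  sorted[1] = M$NMNNMnnnMmnMN  (last char: 'N')
  sorted[2] = MNM$NMNNMnnnMmn  (last char: 'n')
  sorted[3] = MNNMnnnMmnMNM$N  (last char: 'N')
  sorted[4] = MmnMNM$NMNNMnnn  (last char: 'n')
  sorted[5] = MnnnMmnMNM$NMNN  (last char: 'N')
  sorted[6] = NM$NMNNMnnnMmnM  (last char: 'M')
  sorted[7] = NMNNMnnnMmnMNM$  (last char: '$')
  sorted[8] = NMnnnMmnMNM$NMN  (last char: 'N')
  sorted[9] = NNMnnnMmnMNM$NM  (last char: 'M')
  sorted[10] = mnMNM$NMNNMnnnM  (last char: 'M')
  sorted[11] = nMNM$NMNNMnnnMm  (last char: 'm')
  sorted[12] = nMmnMNM$NMNNMnn  (last char: 'n')
  sorted[13] = nnMmnMNM$NMNNMn  (last char: 'n')
  sorted[14] = nnnMmnMNM$NMNNM  (last char: 'M')
Last column: MNnNnNM$NMMmnnM
Original string S is at sorted index 7

Answer: MNnNnNM$NMMmnnM
7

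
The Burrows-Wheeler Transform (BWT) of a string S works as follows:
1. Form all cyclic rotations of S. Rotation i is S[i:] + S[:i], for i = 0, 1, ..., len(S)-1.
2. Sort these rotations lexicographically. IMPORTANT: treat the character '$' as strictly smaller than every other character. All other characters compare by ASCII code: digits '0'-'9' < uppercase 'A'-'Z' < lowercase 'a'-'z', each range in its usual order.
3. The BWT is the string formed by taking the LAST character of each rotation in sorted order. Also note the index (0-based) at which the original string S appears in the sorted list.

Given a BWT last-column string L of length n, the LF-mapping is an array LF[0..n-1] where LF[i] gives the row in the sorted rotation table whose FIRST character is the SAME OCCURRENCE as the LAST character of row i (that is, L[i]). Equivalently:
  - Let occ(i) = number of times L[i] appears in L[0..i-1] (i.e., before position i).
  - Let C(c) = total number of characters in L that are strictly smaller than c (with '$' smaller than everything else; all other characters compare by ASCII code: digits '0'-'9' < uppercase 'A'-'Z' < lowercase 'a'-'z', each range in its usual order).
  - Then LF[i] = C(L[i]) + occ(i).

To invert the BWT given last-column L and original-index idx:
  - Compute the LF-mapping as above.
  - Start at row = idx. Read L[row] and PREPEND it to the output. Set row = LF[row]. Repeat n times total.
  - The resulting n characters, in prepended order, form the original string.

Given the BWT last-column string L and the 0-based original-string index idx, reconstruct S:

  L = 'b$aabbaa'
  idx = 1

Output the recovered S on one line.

LF mapping: 5 0 1 2 6 7 3 4
Walk LF starting at row 1, prepending L[row]:
  step 1: row=1, L[1]='$', prepend. Next row=LF[1]=0
  step 2: row=0, L[0]='b', prepend. Next row=LF[0]=5
  step 3: row=5, L[5]='b', prepend. Next row=LF[5]=7
  step 4: row=7, L[7]='a', prepend. Next row=LF[7]=4
  step 5: row=4, L[4]='b', prepend. Next row=LF[4]=6
  step 6: row=6, L[6]='a', prepend. Next row=LF[6]=3
  step 7: row=3, L[3]='a', prepend. Next row=LF[3]=2
  step 8: row=2, L[2]='a', prepend. Next row=LF[2]=1
Reversed output: aaababb$

Answer: aaababb$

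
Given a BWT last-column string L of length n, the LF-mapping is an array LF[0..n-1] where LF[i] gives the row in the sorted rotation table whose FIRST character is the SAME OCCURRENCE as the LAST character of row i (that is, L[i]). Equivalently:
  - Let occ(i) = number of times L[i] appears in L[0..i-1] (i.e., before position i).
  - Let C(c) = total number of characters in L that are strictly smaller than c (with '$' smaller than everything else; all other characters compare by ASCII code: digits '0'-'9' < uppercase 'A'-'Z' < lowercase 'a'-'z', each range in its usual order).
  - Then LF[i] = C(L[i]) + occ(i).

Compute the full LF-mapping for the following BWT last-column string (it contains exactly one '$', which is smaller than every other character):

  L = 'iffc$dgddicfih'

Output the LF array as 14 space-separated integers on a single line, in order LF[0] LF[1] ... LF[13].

Char counts: '$':1, 'c':2, 'd':3, 'f':3, 'g':1, 'h':1, 'i':3
C (first-col start): C('$')=0, C('c')=1, C('d')=3, C('f')=6, C('g')=9, C('h')=10, C('i')=11
L[0]='i': occ=0, LF[0]=C('i')+0=11+0=11
L[1]='f': occ=0, LF[1]=C('f')+0=6+0=6
L[2]='f': occ=1, LF[2]=C('f')+1=6+1=7
L[3]='c': occ=0, LF[3]=C('c')+0=1+0=1
L[4]='$': occ=0, LF[4]=C('$')+0=0+0=0
L[5]='d': occ=0, LF[5]=C('d')+0=3+0=3
L[6]='g': occ=0, LF[6]=C('g')+0=9+0=9
L[7]='d': occ=1, LF[7]=C('d')+1=3+1=4
L[8]='d': occ=2, LF[8]=C('d')+2=3+2=5
L[9]='i': occ=1, LF[9]=C('i')+1=11+1=12
L[10]='c': occ=1, LF[10]=C('c')+1=1+1=2
L[11]='f': occ=2, LF[11]=C('f')+2=6+2=8
L[12]='i': occ=2, LF[12]=C('i')+2=11+2=13
L[13]='h': occ=0, LF[13]=C('h')+0=10+0=10

Answer: 11 6 7 1 0 3 9 4 5 12 2 8 13 10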